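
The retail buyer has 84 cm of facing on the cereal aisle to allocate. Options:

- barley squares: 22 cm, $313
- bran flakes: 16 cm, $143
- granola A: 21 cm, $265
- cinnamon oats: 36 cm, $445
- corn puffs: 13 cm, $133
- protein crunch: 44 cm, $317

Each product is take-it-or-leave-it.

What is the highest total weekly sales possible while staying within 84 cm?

1023

By weekly sales per cm: barley squares 14.23, granola A 12.62, cinnamon oats 12.36 lead.
The ratio ordering already packs tightly: barley squares + granola A + cinnamon oats, 79 cm, 1023.
Runner-up barley squares + bran flakes + cinnamon oats tops out at 901.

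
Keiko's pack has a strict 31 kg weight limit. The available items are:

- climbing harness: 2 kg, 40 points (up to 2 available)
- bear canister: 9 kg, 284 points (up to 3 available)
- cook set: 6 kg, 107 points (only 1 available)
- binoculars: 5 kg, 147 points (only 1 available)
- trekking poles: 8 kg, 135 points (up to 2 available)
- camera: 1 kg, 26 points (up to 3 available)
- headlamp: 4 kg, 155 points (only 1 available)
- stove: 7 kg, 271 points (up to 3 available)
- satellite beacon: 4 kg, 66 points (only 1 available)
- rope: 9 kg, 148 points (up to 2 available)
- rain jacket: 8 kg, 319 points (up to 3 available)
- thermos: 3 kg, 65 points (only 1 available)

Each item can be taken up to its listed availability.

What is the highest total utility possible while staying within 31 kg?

Taking the top-ratio items first gives 3×camera + headlamp + 3×rain jacket for 1190 (31 kg).
The 7 kg tied up in 3×camera and headlamp is better spent on stove — total rises to 1228 (31 kg).

1228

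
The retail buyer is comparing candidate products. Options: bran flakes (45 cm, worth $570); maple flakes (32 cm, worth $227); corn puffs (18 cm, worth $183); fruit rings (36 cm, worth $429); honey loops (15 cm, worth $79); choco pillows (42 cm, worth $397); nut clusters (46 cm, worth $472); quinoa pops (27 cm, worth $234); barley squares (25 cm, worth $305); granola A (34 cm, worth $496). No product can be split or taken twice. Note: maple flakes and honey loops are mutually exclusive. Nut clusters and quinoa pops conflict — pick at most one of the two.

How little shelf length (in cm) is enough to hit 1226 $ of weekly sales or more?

95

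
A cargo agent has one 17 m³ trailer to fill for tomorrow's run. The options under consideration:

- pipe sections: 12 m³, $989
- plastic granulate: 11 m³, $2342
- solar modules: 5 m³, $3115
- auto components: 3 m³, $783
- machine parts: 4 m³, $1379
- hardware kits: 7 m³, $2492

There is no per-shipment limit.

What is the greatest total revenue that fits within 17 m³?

9345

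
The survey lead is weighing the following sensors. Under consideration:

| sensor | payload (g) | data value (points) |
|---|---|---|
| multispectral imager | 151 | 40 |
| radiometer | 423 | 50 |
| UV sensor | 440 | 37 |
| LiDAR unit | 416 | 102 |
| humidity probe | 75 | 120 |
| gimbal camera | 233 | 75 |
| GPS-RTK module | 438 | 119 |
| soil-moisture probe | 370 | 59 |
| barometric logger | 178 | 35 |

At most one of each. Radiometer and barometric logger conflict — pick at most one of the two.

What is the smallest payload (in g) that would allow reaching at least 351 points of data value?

897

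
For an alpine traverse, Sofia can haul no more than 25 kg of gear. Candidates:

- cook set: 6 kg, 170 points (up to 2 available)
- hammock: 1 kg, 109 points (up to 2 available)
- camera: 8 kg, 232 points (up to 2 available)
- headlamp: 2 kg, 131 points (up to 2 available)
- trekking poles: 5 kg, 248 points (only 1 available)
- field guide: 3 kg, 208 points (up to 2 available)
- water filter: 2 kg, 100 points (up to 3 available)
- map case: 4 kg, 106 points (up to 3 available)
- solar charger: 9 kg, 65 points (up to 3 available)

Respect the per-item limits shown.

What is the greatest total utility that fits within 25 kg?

1450

By utility per kg: hammock 109.00, field guide 69.33, headlamp 65.50 lead.
A density-first pass picks 2×hammock + 2×headlamp + trekking poles + 2×field guide + 3×water filter — 1444 at 23 kg.
The 2 kg tied up in water filter is better spent on map case — total rises to 1450 (25 kg).
Nothing else within 25 kg beats 1450.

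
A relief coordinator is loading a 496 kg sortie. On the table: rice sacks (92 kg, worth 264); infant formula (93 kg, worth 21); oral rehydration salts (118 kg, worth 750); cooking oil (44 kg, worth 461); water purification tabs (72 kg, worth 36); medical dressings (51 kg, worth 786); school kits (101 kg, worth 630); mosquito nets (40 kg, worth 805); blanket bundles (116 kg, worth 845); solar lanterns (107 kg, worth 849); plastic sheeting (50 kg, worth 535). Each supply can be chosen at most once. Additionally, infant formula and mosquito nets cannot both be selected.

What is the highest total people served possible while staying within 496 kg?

The ratio heuristic lands on cooking oil + water purification tabs + medical dressings + mosquito nets + blanket bundles + solar lanterns + plastic sheeting (4317) but leaves 16 kg idle.
The 116 kg tied up in cooking oil and water purification tabs is better spent on oral rehydration salts — total rises to 4570 (482 kg).
An exhaustive check of the 2048 subsets confirms 4570.

4570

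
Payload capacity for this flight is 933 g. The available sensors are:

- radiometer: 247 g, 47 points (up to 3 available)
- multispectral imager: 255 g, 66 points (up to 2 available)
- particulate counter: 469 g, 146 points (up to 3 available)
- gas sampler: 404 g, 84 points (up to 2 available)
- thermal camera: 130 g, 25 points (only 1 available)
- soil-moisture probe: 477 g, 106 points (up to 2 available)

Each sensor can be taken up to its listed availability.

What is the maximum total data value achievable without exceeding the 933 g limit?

237

Taking multispectral imager + particulate counter + thermal camera: 854 g used, 237 in data value.
Nothing else within 933 g beats 237.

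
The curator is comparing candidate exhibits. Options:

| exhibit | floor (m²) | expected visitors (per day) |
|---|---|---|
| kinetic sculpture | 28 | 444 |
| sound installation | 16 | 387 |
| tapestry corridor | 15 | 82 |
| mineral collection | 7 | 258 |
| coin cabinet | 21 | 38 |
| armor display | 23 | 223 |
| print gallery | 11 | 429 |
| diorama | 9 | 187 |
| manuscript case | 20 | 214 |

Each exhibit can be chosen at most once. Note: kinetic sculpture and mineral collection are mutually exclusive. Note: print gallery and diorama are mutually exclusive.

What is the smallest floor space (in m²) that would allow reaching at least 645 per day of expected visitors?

Minimise m² subject to total expected visitors ≥ 645.
Taking mineral collection + print gallery gives 687 (≥ 645) for 18 m².
Any bundle with less than 18 m² falls short of 645.

18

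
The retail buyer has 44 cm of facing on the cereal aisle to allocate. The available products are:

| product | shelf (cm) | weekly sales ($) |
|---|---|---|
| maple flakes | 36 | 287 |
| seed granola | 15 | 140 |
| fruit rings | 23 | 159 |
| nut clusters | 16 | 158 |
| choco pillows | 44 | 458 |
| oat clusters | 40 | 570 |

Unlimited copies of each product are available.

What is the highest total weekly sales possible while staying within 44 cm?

570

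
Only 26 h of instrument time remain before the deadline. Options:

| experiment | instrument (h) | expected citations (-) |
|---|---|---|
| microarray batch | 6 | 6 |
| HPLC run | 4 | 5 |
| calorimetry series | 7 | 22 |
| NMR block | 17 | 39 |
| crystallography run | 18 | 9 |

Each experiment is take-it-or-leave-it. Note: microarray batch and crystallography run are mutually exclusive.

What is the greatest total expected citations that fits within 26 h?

61

By expected citations per h: calorimetry series 3.14, NMR block 2.29, HPLC run 1.25 lead.
Calorimetry series + NMR block uses 24 of the 26 h and totals 61.
No other feasible combination exceeds 61.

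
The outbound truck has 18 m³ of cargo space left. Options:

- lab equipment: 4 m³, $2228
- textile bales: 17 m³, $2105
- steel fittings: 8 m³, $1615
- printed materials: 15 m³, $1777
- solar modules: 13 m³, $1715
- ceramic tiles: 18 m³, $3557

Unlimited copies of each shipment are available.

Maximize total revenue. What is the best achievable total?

4×lab equipment uses 16 of the 18 m³ and totals 8912.

8912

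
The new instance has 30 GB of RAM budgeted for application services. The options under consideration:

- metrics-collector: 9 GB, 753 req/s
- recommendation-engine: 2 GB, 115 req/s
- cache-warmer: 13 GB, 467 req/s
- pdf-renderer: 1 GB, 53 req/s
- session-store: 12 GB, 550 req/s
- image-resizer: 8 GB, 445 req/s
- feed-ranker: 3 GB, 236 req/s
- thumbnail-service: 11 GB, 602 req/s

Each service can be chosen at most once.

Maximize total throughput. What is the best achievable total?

1915

A density-first pass picks metrics-collector + recommendation-engine + pdf-renderer + image-resizer + feed-ranker — 1602 at 23 GB.
Replace pdf-renderer and feed-ranker with thumbnail-service: the trade gains 313 net, giving 1915 at 30 GB.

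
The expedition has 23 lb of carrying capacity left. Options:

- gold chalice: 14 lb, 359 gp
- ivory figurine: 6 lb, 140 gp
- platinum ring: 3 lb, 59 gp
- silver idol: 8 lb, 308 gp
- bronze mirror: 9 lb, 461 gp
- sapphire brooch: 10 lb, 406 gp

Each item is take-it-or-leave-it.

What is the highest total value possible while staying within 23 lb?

926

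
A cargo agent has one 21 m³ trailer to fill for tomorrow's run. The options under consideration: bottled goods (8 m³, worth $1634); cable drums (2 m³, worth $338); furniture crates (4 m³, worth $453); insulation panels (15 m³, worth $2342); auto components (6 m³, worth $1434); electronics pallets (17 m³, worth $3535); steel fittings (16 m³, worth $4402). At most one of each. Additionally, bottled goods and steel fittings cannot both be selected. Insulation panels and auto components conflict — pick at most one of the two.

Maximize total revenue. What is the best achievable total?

Ranking by ratio (revenue/m³): steel fittings 275.12, auto components 239.00, electronics pallets 207.94.
Greedy by ratio would take cable drums + steel fittings: 18 m³ used, total 4740.
The 2 m³ tied up in cable drums is better spent on furniture crates — total rises to 4855 (20 m³).

4855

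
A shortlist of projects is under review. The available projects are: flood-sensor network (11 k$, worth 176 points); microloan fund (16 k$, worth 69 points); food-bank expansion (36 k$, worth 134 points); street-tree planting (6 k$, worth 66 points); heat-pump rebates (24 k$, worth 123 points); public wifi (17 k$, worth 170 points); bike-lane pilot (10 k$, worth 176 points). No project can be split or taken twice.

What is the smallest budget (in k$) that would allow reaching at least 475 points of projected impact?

38

Minimise k$ subject to total projected impact ≥ 475.
flood-sensor network + public wifi + bike-lane pilot reaches 522 using 38 k$.
No combination under 38 k$ hits 475.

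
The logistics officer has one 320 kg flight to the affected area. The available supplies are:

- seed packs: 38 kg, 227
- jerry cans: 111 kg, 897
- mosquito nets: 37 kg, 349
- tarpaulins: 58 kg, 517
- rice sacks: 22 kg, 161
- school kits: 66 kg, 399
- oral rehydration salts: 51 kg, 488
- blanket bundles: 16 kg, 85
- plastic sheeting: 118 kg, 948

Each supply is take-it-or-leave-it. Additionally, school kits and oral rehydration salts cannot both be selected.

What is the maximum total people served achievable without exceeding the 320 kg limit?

By people served per kg: oral rehydration salts 9.57, mosquito nets 9.43, tarpaulins 8.91, jerry cans 8.08 lead.
The ratio heuristic lands on seed packs + jerry cans + mosquito nets + tarpaulins + rice sacks + oral rehydration salts (2639) but leaves 3 kg idle.
Replace seed packs and tarpaulins and rice sacks with plastic sheeting: the trade gains 43 net, giving 2682 at 317 kg.
The closest alternative, seed packs + jerry cans + mosquito nets + tarpaulins + rice sacks + oral rehydration salts, reaches only 2639.

2682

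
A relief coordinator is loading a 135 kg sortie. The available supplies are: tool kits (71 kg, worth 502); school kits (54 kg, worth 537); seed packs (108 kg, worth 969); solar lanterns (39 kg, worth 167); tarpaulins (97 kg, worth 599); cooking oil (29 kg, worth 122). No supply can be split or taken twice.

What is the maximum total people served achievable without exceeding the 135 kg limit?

Ranking by ratio (people served/kg): school kits 9.94, seed packs 8.97, tool kits 7.07.
Best packing: tool kits + school kits — 125 kg, 1039 total.
The closest alternative, seed packs, reaches only 969.

1039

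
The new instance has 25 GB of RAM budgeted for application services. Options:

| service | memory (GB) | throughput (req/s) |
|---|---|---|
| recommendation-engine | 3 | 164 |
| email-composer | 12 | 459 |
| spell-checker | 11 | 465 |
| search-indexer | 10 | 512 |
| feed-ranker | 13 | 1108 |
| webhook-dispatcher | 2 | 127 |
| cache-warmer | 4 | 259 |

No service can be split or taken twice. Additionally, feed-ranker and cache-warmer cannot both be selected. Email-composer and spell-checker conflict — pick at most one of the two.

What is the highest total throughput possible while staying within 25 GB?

Best packing: search-indexer + feed-ranker + webhook-dispatcher — 25 GB, 1747 total.
The closest alternative, search-indexer + feed-ranker, reaches only 1620.

1747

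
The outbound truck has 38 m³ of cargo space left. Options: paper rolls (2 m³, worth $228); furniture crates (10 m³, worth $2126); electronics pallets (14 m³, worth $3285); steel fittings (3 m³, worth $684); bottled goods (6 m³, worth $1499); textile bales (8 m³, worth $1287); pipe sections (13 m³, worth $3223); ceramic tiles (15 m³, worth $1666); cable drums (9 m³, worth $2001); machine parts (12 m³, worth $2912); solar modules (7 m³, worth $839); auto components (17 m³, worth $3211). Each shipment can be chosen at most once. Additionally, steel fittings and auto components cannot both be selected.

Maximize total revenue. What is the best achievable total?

8945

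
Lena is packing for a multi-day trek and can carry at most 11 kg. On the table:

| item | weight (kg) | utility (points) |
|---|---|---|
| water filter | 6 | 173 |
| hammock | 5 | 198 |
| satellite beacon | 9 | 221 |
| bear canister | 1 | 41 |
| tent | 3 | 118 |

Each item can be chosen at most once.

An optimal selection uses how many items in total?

2

Best achievable utility is 371.
water filter + hammock hits 371 at 11 kg.
Any selection reaching 371 contains exactly 2 items.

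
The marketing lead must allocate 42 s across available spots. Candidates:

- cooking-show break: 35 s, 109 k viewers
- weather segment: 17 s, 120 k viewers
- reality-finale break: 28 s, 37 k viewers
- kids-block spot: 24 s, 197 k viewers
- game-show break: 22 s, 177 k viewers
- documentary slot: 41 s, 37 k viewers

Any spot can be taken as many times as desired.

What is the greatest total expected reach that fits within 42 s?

317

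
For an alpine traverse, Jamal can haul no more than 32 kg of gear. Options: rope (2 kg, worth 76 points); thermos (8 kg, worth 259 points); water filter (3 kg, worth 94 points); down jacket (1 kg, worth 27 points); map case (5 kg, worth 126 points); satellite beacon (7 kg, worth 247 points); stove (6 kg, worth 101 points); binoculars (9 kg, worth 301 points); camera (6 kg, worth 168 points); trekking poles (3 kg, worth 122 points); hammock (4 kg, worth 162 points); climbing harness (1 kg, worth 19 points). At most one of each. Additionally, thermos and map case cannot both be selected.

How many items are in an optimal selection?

6

Optimal total is 1118.
For example thermos + down jacket + satellite beacon + binoculars + trekking poles + hammock achieves it, using 32 kg.
Every optimal selection uses 6 items.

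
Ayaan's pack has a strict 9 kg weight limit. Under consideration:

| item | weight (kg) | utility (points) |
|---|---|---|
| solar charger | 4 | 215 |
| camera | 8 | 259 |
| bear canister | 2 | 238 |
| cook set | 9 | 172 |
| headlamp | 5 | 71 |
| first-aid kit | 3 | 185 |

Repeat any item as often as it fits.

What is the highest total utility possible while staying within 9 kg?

952

Density check — bear canister 119.00, first-aid kit 61.67, solar charger 53.75 are the best per kg.
The ratio ordering already packs tightly: 4×bear canister, 8 kg, 952.
Every other selection either busts 9 kg or fails to beat 952.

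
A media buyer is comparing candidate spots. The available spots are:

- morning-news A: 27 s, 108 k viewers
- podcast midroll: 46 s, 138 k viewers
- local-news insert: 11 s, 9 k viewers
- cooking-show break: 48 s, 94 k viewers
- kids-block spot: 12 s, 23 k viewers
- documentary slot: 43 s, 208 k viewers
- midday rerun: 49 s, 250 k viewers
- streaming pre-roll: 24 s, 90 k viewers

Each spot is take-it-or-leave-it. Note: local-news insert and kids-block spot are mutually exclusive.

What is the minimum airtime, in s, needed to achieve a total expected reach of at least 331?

73

Look for the lowest-airtime combination reaching 331.
midday rerun + streaming pre-roll reaches 340 using 73 s.
No combination under 73 s hits 331.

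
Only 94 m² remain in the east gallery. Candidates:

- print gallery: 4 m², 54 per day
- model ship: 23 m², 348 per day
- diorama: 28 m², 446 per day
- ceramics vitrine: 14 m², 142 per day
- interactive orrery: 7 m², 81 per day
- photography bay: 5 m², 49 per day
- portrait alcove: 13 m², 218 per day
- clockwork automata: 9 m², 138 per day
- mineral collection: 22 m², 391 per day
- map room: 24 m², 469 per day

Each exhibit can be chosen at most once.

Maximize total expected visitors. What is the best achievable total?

1605

Greedy by ratio would take print gallery + diorama + portrait alcove + mineral collection + map room: 91 m² used, total 1578.
Replace print gallery with interactive orrery: the trade gains 27 net, giving 1605 at 94 m².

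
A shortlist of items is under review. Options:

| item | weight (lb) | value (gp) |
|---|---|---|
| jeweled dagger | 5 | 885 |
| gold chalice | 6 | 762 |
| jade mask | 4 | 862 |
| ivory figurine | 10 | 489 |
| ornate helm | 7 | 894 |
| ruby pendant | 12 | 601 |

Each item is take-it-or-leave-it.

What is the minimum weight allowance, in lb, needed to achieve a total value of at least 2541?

Look for the lowest-weight combination reaching 2541.
jeweled dagger + jade mask + ornate helm: 2641 value at 16 lb.
Any bundle with less than 16 lb falls short of 2541.

16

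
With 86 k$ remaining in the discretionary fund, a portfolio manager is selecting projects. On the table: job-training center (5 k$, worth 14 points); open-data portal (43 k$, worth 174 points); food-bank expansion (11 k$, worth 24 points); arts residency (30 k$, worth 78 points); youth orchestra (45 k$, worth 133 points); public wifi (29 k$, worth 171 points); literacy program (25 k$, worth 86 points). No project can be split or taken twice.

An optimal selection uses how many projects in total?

3

Optimal total is 369.
open-data portal + food-bank expansion + public wifi hits 369 at 83 k$.
Every optimal selection uses 3 projects.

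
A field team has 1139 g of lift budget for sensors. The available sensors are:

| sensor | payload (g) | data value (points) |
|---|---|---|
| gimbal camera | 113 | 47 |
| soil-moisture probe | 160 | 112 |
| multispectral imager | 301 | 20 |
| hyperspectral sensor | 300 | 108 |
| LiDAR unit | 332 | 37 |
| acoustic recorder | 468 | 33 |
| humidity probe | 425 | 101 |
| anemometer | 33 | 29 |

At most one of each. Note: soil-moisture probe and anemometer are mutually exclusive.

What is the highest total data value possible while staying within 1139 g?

368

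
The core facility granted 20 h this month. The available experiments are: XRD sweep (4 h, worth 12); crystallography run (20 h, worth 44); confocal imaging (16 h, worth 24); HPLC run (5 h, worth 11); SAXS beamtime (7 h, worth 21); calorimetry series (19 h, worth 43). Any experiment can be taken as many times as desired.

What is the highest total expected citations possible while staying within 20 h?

60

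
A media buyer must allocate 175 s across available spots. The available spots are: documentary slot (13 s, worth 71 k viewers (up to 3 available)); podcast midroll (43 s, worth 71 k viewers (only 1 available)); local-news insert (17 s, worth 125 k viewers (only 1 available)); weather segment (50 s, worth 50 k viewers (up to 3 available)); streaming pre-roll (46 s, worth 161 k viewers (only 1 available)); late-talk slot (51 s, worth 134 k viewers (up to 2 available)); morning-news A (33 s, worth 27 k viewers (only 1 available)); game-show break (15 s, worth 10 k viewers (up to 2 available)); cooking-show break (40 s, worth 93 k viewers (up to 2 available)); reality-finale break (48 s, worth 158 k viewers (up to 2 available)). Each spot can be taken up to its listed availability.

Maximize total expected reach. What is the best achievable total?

Density check — local-news insert 7.35, documentary slot 5.46, streaming pre-roll 3.50, reality-finale break 3.29 are the best per s.
Greedy by ratio would take 3×documentary slot + local-news insert + streaming pre-roll + game-show break + reality-finale break: 165 s used, total 667.
Replace 2×documentary slot and game-show break with reality-finale break: the trade gains 6 net, giving 673 at 172 s.
The spare 3 s is too small for any remaining spot, and no exchange beats 673.

673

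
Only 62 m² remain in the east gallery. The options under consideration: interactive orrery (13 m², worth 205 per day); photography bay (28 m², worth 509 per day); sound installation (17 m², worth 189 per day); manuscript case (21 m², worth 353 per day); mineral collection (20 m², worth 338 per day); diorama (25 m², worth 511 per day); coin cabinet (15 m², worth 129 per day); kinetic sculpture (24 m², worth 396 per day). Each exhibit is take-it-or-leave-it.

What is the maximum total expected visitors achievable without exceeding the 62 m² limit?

1112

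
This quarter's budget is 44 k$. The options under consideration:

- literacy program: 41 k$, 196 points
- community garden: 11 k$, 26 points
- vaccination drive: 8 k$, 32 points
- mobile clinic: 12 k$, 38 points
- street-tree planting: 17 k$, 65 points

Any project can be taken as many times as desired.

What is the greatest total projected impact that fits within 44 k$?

Ranking by ratio (projected impact/k$): literacy program 4.78, vaccination drive 4.00, street-tree planting 3.82, mobile clinic 3.17.
Literacy program uses 41 of the 44 k$ and totals 196.
No other feasible combination exceeds 196.

196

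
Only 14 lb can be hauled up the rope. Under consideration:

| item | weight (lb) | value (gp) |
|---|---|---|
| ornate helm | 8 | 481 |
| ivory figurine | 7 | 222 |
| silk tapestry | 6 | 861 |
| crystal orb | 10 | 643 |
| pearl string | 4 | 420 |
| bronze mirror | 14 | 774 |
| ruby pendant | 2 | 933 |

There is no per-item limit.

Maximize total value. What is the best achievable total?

6531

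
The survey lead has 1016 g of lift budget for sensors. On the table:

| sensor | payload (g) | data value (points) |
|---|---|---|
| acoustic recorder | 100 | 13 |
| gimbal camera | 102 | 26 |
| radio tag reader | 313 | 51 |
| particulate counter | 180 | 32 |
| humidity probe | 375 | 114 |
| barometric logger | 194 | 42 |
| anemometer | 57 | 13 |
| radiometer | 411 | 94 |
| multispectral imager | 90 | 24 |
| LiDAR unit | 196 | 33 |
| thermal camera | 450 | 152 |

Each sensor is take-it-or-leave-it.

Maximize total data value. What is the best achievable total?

By data value per g: thermal camera 0.34, humidity probe 0.30, multispectral imager 0.27, gimbal camera 0.25 lead.
Greedy by ratio would take humidity probe + anemometer + multispectral imager + thermal camera: 972 g used, total 303.
The 90 g tied up in multispectral imager is better spent on gimbal camera — total rises to 305 (984 g).
The closest alternative, acoustic recorder + humidity probe + multispectral imager + thermal camera, reaches only 303.

305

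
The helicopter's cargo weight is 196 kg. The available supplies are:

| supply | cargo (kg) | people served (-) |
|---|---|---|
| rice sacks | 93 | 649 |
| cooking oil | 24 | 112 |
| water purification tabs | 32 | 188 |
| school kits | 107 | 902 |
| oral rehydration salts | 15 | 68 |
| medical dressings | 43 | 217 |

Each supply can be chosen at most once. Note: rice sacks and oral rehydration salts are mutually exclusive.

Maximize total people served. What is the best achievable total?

By people served per kg: school kits 8.43, rice sacks 6.98, water purification tabs 5.88 lead.
Water purification tabs + school kits + medical dressings uses 182 of the 196 kg and totals 1307.

1307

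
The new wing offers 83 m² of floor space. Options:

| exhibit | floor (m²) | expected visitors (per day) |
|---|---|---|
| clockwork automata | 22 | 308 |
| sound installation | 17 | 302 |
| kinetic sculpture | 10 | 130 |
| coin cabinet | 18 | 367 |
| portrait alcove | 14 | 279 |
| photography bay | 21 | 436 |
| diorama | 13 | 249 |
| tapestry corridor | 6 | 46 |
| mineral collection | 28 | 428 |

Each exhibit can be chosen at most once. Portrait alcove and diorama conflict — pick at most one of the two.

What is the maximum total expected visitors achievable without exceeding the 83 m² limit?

Sound installation + kinetic sculpture + coin cabinet + portrait alcove + photography bay uses 80 of the 83 m² and totals 1514.
Every other selection either busts 83 m² or breaks a pairing rule or fails to beat 1514.

1514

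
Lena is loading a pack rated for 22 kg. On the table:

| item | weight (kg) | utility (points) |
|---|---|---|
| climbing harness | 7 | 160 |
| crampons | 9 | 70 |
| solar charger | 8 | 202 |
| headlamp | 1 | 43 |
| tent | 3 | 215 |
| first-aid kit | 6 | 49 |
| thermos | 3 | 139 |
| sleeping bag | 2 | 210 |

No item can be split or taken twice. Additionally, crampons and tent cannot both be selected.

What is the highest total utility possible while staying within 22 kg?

Filling by ratio: solar charger + headlamp + tent + thermos + sleeping bag for 809, with 5 kg left unused.
Replace thermos with climbing harness: the trade gains 21 net, giving 830 at 21 kg.
The closest alternative, climbing harness + headlamp + tent + first-aid kit + thermos + sleeping bag, reaches only 816.

830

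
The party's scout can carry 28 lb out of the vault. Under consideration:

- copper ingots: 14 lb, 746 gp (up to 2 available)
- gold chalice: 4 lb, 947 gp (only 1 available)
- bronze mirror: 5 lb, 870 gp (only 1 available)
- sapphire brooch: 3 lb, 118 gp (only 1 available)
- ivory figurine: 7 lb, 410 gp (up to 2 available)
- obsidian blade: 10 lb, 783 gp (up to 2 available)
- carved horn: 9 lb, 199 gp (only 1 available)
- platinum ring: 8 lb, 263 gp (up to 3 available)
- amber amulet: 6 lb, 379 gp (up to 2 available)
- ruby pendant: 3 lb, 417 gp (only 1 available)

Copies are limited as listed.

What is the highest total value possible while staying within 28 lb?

3396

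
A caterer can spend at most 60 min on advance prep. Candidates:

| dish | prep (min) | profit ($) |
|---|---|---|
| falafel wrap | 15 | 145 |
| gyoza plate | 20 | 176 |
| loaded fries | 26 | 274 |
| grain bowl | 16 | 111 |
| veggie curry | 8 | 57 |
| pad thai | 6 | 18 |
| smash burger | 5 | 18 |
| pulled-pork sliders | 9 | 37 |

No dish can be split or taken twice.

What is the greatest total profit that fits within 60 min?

A density-first pass picks falafel wrap + loaded fries + veggie curry + pulled-pork sliders — 513 at 58 min.
Dropping veggie curry and pulled-pork sliders frees 17 min; slotting in grain bowl (16 min) lifts the total to 530 at 57 min.

530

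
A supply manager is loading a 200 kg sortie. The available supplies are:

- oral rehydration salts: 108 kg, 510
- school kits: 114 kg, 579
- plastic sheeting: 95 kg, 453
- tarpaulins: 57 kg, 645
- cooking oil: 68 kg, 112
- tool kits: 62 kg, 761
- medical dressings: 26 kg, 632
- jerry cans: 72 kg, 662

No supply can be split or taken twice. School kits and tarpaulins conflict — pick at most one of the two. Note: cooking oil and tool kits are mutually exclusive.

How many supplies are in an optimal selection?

3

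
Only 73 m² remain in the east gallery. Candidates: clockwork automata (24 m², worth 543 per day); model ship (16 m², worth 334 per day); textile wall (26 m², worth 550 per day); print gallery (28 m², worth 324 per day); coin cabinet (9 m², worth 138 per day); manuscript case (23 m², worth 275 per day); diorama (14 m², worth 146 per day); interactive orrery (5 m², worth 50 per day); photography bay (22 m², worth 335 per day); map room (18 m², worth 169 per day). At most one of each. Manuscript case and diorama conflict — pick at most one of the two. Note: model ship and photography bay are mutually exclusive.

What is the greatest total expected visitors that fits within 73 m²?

1477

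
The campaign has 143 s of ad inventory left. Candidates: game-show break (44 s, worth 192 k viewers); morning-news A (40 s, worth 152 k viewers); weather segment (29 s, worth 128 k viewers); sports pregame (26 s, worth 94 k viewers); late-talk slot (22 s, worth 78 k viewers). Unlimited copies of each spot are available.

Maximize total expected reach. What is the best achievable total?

606

Taking 2×game-show break + weather segment + sports pregame: 143 s used, 606 in expected reach.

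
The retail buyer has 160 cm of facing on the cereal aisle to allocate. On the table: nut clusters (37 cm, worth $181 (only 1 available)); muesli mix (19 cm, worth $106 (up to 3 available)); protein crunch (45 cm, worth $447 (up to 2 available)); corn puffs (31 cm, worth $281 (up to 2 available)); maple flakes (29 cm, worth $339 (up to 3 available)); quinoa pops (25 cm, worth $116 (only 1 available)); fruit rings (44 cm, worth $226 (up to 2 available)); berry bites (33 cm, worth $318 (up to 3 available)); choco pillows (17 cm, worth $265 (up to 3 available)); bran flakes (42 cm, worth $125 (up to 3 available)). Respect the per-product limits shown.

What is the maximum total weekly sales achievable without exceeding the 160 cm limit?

1920

Greedy by ratio would take muesli mix + 3×maple flakes + 3×choco pillows: 157 cm used, total 1918.
Replace muesli mix and maple flakes with protein crunch: the trade gains 2 net, giving 1920 at 154 cm.
Nothing else within 160 cm beats 1920.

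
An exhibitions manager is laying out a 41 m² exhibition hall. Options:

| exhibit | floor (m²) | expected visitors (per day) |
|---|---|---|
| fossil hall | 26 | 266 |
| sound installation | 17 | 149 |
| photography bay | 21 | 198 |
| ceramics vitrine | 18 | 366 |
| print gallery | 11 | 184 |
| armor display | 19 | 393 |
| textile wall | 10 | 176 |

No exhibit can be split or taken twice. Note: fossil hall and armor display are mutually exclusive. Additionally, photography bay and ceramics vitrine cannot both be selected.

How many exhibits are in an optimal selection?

Optimal total is 759.
For example ceramics vitrine + armor display achieves it, using 37 m².
Every optimal selection uses 2 exhibits.

2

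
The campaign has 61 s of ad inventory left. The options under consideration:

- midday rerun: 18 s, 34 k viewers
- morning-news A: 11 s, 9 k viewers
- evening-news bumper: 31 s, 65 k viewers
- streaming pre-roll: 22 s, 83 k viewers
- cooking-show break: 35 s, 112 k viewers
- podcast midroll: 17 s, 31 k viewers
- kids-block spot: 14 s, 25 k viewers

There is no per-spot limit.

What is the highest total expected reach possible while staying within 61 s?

2×streaming pre-roll + podcast midroll uses 61 of the 61 s and totals 197.
That's the maximum — no swap from here does better than 197.

197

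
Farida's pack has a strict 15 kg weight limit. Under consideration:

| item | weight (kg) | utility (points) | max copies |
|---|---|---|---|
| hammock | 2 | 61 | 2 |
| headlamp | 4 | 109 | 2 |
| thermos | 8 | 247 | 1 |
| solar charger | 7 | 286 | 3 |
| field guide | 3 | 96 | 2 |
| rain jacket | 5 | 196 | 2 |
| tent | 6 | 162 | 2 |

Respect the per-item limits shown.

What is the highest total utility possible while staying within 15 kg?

Ranking by ratio (utility/kg): solar charger 40.86, rain jacket 39.20, field guide 32.00, thermos 30.88.
A density-first pass picks 2×solar charger — 572 at 14 kg.
Dropping solar charger frees 7 kg; slotting in field guide + rain jacket (8 kg) lifts the total to 578 at 15 kg.
That's the maximum — no swap from here does better than 578.

578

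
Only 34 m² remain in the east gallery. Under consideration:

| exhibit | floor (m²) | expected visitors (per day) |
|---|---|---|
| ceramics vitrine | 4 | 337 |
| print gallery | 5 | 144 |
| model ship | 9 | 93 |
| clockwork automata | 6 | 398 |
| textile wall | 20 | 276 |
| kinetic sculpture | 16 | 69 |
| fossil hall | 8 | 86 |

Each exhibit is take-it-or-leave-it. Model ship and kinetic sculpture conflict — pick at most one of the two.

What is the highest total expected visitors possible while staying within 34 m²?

1058

Ranking by ratio (expected visitors/m²): ceramics vitrine 84.25, clockwork automata 66.33, print gallery 28.80, textile wall 13.80.
Ceramics vitrine + print gallery + model ship + clockwork automata + fossil hall uses 32 of the 34 m² and totals 1058.
Runner-up ceramics vitrine + clockwork automata + textile wall tops out at 1011.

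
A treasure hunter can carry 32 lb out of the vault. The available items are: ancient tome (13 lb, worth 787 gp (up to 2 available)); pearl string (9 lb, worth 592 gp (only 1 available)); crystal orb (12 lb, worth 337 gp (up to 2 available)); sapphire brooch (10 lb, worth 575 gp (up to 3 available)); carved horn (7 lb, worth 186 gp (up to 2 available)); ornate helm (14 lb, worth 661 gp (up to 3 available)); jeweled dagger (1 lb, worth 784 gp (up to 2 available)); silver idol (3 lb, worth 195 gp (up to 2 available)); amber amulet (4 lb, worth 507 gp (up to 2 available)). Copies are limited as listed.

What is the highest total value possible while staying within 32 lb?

Density check — jeweled dagger 784.00, amber amulet 126.75, pearl string 65.78 are the best per lb.
Taking the top-ratio items first gives pearl string + carved horn + 2×jeweled dagger + 2×silver idol + 2×amber amulet for 3750 (32 lb).
The 13 lb tied up in carved horn and 2×silver idol is better spent on ancient tome — total rises to 3961 (32 lb).
No other feasible combination exceeds 3961.

3961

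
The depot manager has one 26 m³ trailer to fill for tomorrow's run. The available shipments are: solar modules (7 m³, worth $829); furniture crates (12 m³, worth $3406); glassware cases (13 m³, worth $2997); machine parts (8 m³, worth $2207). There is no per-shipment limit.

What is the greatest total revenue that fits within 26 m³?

6812

2×furniture crates uses 24 of the 26 m³ and totals 6812.
That's the maximum — no swap from here does better than 6812.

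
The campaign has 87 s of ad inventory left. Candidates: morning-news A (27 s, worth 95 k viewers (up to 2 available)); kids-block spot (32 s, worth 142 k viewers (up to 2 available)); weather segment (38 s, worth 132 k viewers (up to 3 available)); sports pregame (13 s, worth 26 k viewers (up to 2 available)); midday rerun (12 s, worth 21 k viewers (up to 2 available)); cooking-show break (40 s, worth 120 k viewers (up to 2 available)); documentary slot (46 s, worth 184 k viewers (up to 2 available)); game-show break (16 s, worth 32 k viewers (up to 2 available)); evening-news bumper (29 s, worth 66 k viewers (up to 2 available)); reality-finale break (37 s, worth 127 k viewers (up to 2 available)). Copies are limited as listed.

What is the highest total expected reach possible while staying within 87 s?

Ranking by ratio (expected reach/s): kids-block spot 4.44, documentary slot 4.00, morning-news A 3.52.
A density-first pass picks 2×kids-block spot + sports pregame — 310 at 77 s.
Dropping kids-block spot and sports pregame frees 45 s; slotting in 2×morning-news A (54 s) lifts the total to 332 at 86 s.
The spare 1 s is too small for any remaining spot, and no exchange beats 332.

332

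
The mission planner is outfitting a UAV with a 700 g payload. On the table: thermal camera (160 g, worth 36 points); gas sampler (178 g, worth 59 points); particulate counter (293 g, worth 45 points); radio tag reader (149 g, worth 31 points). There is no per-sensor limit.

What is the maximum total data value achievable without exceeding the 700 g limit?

213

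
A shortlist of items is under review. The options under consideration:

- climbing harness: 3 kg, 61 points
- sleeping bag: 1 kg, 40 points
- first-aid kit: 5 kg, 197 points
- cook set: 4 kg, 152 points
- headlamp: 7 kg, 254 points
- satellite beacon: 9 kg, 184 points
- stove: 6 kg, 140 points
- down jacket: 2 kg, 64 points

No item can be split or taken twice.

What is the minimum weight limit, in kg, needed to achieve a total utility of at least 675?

19

Minimise kg subject to total utility ≥ 675.
Taking sleeping bag + first-aid kit + cook set + headlamp + down jacket gives 707 (≥ 675) for 19 kg.
No combination under 19 kg hits 675.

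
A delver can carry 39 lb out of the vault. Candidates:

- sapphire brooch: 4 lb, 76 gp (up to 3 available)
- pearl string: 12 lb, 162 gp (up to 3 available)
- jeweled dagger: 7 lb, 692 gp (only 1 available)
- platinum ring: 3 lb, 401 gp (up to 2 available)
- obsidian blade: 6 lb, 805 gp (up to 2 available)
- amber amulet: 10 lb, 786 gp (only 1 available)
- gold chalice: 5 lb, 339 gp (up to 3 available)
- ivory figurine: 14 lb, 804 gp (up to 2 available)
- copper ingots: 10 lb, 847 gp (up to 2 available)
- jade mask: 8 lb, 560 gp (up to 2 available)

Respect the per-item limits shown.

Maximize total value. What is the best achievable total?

4106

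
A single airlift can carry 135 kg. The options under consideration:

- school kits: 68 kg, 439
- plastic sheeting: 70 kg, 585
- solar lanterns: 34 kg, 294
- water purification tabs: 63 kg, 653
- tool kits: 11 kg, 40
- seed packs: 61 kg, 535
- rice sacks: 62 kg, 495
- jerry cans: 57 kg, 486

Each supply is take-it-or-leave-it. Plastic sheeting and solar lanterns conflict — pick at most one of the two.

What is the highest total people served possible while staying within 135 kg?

Density check — water purification tabs 10.37, seed packs 8.77, solar lanterns 8.65, jerry cans 8.53 are the best per kg.
Greedy by ratio would take water purification tabs + tool kits + seed packs: 135 kg used, total 1228.
Replace tool kits and seed packs with plastic sheeting: the trade gains 10 net, giving 1238 at 133 kg.
No other feasible combination exceeds 1238.

1238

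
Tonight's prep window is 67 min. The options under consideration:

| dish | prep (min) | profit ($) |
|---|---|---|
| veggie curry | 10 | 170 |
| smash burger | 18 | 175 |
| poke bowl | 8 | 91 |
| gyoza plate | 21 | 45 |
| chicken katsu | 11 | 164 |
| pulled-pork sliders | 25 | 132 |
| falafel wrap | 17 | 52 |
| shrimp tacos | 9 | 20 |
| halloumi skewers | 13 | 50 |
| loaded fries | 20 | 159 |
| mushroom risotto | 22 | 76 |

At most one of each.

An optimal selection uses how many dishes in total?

Best achievable profit is 759.
veggie curry + smash burger + poke bowl + chicken katsu + loaded fries hits 759 at 67 min.
Every optimal selection uses 5 dishes.

5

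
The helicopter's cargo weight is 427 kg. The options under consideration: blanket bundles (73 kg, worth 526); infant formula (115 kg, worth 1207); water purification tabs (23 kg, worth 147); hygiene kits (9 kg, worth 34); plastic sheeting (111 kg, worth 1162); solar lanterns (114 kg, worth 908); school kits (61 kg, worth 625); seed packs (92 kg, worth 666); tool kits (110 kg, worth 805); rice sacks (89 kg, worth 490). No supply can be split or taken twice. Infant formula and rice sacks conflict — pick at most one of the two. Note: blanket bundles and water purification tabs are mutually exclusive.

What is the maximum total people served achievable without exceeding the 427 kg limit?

4049

By people served per kg: infant formula 10.50, plastic sheeting 10.47, school kits 10.25, solar lanterns 7.96 lead.
Best packing: infant formula + water purification tabs + plastic sheeting + solar lanterns + school kits — 424 kg, 4049 total.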